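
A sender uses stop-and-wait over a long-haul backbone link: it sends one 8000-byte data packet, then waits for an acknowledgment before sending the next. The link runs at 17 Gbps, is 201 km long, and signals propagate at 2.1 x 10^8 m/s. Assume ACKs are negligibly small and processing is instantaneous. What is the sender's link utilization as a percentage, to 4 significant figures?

0.1963 %

t_tx = L/R = 64000/17000000000 = 3.76471e-06 s.
t_prop = 201000/210000000 = 0.000957143 s; RTT = 0.00191429 s.
Cycle = t_tx + RTT = 0.00191805 s.
Utilization = t_tx / cycle = 3.76471e-06/0.00191805 = 0.1963 %.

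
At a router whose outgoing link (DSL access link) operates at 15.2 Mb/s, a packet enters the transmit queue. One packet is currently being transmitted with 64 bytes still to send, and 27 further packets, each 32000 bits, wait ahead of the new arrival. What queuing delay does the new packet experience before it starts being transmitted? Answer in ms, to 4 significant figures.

56.88 ms

Each queued packet: L/R = 32000/15200000 = 2.10526 ms.
27 queued → 56.8421 ms.
Plus remaining 512 bits of current packet: 0.0336842 ms.
Queuing delay = 56.88 ms.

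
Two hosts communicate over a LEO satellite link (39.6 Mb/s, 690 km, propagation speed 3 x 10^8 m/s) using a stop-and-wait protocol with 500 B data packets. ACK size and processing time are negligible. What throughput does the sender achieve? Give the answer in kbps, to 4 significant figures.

850.9 kbps

t_tx = L/R = 4000/39600000 = 0.00010101 s.
t_prop = 690000/300000000 = 0.0023 s; RTT = 0.0046 s.
Cycle = t_tx + RTT = 0.00470101 s.
Throughput = L / cycle = 4000 / 0.00470101 = 850.9 kbps.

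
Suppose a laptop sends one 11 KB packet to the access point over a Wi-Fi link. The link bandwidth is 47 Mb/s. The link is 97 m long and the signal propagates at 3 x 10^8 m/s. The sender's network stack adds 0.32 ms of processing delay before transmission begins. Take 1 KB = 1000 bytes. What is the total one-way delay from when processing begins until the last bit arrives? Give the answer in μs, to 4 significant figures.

2193 μs

L = 88000 bits.
Transmission delay = L/R = 88000 / 47000000 = 1872.34 μs.
Propagation delay = d/s = 97 m / 300000000 m/s = 0.323333 μs.
Plus processing delay 0.32 ms = 320 μs.
Total = 2193 μs.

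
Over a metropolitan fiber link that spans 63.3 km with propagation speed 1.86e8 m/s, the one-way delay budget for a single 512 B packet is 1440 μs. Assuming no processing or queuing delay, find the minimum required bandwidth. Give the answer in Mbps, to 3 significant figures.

L = 4096 bits.
Propagation delay = 63300 / 186000000 = 340.323 μs.
Transmission budget = 1440 − 340.323 = 1099.68 μs.
R ≥ L / t_tx = 4096 bits / 0.00109968 s = 3.72 Mbps.

3.72 Mbps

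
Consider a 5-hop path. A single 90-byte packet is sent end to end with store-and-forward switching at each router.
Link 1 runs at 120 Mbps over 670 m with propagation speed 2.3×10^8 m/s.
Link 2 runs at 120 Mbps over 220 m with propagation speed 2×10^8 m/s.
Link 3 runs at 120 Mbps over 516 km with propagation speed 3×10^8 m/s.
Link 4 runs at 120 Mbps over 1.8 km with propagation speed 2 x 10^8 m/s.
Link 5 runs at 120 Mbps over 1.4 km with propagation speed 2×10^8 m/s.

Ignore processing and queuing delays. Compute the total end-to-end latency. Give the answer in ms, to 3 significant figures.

L = 90 × 8 = 720 bits.
Transmission delay per hop = L/R = 720/120000000 = 0.006 ms; 5 hops → 0.03 ms.
Propagation delays (d/s per hop): 0.00291304, 0.0011, 1.72, 0.009, 0.007 ms; sum = 1.74001 ms.
End-to-end = 1.77 ms.

1.77 ms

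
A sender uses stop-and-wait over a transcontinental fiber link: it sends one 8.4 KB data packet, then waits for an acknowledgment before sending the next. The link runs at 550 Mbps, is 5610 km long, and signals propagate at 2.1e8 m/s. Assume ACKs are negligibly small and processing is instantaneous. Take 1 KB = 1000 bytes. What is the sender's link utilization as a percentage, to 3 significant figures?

0.228 %

t_tx = L/R = 67200/550000000 = 0.000122182 s.
t_prop = 5610000/210000000 = 0.0267143 s; RTT = 0.0534286 s.
Cycle = t_tx + RTT = 0.0535508 s.
Utilization = t_tx / cycle = 0.000122182/0.0535508 = 0.228 %.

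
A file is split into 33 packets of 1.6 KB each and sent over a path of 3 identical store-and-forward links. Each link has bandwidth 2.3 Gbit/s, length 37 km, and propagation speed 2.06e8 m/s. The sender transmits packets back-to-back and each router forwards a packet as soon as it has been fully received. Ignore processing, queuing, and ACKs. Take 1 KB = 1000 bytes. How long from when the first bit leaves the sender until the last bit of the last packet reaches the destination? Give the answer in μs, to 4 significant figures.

Per-hop transmission t_tx = L/R = 12800/2300000000 = 5.56522 μs.
Per-hop propagation t_prop = 37000/206000000 = 179.612 μs.
Pipeline fill: first packet needs 3·t_tx to clear all hops; remaining 32 packets each add one t_tx.
Total = (3+33-1)·t_tx + 3·t_prop = 35·5.56522 + 3·179.612 = 733.6 μs.

733.6 μs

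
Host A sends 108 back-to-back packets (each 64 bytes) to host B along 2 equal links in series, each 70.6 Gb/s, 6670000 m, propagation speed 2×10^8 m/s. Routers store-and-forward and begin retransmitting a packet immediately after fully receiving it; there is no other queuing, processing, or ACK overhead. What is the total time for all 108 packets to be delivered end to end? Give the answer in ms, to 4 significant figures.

Per-hop transmission t_tx = L/R = 512/70600000000 = 7.25212e-06 ms.
Per-hop propagation t_prop = 6670000/200000000 = 33.35 ms.
Pipeline fill: first packet needs 2·t_tx to clear all hops; remaining 107 packets each add one t_tx.
Total = (2+108-1)·t_tx + 2·t_prop = 109·7.25212e-06 + 2·33.35 = 66.70 ms.

66.70 ms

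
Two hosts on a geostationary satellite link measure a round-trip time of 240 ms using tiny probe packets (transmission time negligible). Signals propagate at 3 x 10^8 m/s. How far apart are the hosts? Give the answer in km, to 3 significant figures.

36000 km

One-way propagation = RTT/2 = 120 ms.
d = s × t = 300000000 × 0.12 = 36000 km.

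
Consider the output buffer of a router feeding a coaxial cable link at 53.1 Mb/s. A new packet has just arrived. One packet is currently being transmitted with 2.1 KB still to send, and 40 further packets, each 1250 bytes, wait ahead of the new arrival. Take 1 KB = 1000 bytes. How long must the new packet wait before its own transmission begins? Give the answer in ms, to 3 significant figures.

Each queued packet: L/R = 10000/53100000 = 0.188324 ms.
40 queued → 7.53296 ms.
Plus remaining 16800 bits of current packet: 0.316384 ms.
Queuing delay = 7.85 ms.

7.85 ms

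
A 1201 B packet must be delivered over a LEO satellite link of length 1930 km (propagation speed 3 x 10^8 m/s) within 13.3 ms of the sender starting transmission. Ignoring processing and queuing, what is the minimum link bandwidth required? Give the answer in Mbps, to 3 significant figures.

L = 9608 bits.
Propagation delay = 1930000 / 300000000 = 6.43333 ms.
Transmission budget = 13.3 − 6.43333 = 6.86667 ms.
R ≥ L / t_tx = 9608 bits / 0.00686667 s = 1.40 Mbps.

1.40 Mbps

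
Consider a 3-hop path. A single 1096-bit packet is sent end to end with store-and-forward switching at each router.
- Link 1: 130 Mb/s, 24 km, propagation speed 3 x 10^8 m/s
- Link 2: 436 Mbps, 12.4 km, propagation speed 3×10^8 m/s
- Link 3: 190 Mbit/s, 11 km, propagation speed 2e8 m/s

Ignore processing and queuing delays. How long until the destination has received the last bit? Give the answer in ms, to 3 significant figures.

Transmission delays (L/R per hop): 0.00843077, 0.00251376, 0.00576842 ms; sum = 0.016713 ms.
Propagation delays (d/s per hop): 0.08, 0.0413333, 0.055 ms; sum = 0.176333 ms.
End-to-end = 0.193 ms.

0.193 ms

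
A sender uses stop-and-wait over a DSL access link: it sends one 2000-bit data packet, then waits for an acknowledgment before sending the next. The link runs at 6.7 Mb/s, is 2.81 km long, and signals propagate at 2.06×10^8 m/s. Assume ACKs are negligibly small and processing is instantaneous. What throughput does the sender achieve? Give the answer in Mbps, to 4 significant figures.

6.139 Mbps

t_tx = L/R = 2000/6700000 = 0.000298507 s.
t_prop = 2810/206000000 = 1.36408e-05 s; RTT = 2.72816e-05 s.
Cycle = t_tx + RTT = 0.000325789 s.
Throughput = L / cycle = 2000 / 0.000325789 = 6.139 Mbps.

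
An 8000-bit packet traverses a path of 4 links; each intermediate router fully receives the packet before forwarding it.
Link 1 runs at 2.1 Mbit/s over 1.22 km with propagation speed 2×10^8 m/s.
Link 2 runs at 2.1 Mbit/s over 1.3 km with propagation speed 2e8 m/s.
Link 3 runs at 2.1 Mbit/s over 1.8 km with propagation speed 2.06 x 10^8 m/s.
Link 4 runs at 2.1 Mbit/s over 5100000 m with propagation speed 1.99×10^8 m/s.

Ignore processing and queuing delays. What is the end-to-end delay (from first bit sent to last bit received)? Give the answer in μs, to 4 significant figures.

Transmission delay per hop = L/R = 8000/2100000 = 3809.52 μs; 4 hops → 15238.1 μs.
Propagation delays (d/s per hop): 6.1, 6.5, 8.73786, 25628.1 μs; sum = 25649.5 μs.
End-to-end = 40890 μs.

40890 μs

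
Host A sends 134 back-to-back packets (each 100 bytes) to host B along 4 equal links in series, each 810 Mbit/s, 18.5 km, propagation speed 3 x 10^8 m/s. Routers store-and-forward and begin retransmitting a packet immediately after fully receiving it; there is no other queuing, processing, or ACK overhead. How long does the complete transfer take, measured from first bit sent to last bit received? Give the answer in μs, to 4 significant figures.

382.0 μs

Per-hop transmission t_tx = L/R = 800/810000000 = 0.987654 μs.
Per-hop propagation t_prop = 18500/300000000 = 61.6667 μs.
Pipeline fill: first packet needs 4·t_tx to clear all hops; remaining 133 packets each add one t_tx.
Total = (4+134-1)·t_tx + 4·t_prop = 137·0.987654 + 4·61.6667 = 382.0 μs.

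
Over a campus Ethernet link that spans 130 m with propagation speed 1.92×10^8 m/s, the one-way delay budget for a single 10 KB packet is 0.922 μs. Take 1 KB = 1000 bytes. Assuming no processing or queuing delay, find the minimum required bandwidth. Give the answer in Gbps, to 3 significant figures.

327 Gbps

L = 80000 bits.
Propagation delay = 130 / 192000000 = 0.677083 μs.
Transmission budget = 0.922 − 0.677083 = 0.244917 μs.
R ≥ L / t_tx = 80000 bits / 2.44917e-07 s = 327 Gbps.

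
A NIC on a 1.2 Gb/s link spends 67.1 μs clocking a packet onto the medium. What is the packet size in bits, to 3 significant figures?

80500 bits

L = R × t_tx = 1200000000 b/s × 6.71e-05 s = 80520 bits.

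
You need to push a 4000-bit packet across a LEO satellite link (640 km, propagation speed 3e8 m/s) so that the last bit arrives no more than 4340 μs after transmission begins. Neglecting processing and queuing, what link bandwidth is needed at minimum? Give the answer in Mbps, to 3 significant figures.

1.81 Mbps

Propagation delay = 640000 / 300000000 = 2133.33 μs.
Transmission budget = 4340 − 2133.33 = 2206.67 μs.
R ≥ L / t_tx = 4000 bits / 0.00220667 s = 1.81 Mbps.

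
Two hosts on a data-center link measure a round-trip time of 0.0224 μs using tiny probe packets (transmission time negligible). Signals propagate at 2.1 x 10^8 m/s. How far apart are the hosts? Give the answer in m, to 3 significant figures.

One-way propagation = RTT/2 = 0.0112 μs.
d = s × t = 210000000 × 1.12e-08 = 2.35 m.

2.35 m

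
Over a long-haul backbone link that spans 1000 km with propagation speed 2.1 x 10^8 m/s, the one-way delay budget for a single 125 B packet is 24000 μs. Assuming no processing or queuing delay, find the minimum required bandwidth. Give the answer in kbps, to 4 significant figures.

L = 1000 bits.
Propagation delay = 1000000 / 210000000 = 4761.9 μs.
Transmission budget = 24000 − 4761.9 = 19238.1 μs.
R ≥ L / t_tx = 1000 bits / 0.0192381 s = 51.98 kbps.

51.98 kbps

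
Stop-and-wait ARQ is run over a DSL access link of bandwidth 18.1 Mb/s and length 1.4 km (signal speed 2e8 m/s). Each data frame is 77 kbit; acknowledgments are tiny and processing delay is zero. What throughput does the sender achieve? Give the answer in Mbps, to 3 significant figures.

t_tx = L/R = 77000/18100000 = 0.00425414 s.
t_prop = 1400/200000000 = 7e-06 s; RTT = 1.4e-05 s.
Cycle = t_tx + RTT = 0.00426814 s.
Throughput = L / cycle = 77000 / 0.00426814 = 18.0 Mbps.

18.0 Mbps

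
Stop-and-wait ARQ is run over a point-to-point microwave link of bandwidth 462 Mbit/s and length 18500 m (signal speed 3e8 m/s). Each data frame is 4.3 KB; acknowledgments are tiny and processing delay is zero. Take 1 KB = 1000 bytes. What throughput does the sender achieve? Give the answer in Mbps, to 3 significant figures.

174 Mbps

t_tx = L/R = 34400/462000000 = 7.44589e-05 s.
t_prop = 18500/300000000 = 6.16667e-05 s; RTT = 0.000123333 s.
Cycle = t_tx + RTT = 0.000197792 s.
Throughput = L / cycle = 34400 / 0.000197792 = 174 Mbps.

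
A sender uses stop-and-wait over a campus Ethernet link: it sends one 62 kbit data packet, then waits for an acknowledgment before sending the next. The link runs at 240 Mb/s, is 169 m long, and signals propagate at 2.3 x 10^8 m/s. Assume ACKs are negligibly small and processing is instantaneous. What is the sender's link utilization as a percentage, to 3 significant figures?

t_tx = L/R = 62000/240000000 = 0.000258333 s.
t_prop = 169/2.3e+08 = 7.34783e-07 s; RTT = 1.46957e-06 s.
Cycle = t_tx + RTT = 0.000259803 s.
Utilization = t_tx / cycle = 0.000258333/0.000259803 = 99.4 %.

99.4 %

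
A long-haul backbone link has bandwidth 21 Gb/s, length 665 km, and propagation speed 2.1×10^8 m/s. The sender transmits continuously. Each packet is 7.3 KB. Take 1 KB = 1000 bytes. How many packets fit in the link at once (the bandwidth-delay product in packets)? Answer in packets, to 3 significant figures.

1140 packets

Propagation delay = 665000 / 210000000 = 0.00316667 s.
BDP = R × t_prop = 21000000000 × 0.00316667 = 66500000 bits.
In packets of 58400 bits: 1140 packets.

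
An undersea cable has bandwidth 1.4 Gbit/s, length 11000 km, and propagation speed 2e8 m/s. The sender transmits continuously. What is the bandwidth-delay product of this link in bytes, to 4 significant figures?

Propagation delay = 11000000 / 200000000 = 0.055 s.
BDP = R × t_prop = 1400000000 × 0.055 = 77000000 bits.
In bytes: 77000000/8 = 9625000 bytes.

9625000 bytes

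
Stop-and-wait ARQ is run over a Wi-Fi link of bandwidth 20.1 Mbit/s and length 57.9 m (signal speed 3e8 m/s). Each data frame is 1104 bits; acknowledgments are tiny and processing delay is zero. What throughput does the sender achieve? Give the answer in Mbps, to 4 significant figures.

19.96 Mbps

t_tx = L/R = 1104/20100000 = 5.49254e-05 s.
t_prop = 57.9/300000000 = 1.93e-07 s; RTT = 3.86e-07 s.
Cycle = t_tx + RTT = 5.53114e-05 s.
Throughput = L / cycle = 1104 / 5.53114e-05 = 19.96 Mbps.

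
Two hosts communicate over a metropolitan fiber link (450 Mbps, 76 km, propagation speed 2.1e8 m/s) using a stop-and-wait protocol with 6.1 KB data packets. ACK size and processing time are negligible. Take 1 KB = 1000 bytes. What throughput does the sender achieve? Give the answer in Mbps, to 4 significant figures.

t_tx = L/R = 48800/450000000 = 0.000108444 s.
t_prop = 76000/210000000 = 0.000361905 s; RTT = 0.00072381 s.
Cycle = t_tx + RTT = 0.000832254 s.
Throughput = L / cycle = 48800 / 0.000832254 = 58.64 Mbps.

58.64 Mbps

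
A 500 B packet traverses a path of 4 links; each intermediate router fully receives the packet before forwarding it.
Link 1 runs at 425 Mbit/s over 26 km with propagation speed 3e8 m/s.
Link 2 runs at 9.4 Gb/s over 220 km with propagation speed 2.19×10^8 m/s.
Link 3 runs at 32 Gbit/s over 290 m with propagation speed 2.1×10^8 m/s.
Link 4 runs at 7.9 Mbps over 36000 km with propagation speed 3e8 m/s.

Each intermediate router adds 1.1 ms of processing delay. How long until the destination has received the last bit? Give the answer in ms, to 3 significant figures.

L = 500 × 8 = 4000 bits.
Transmission delays (L/R per hop): 0.00941176, 0.000425532, 0.000125, 0.506329 ms; sum = 0.516291 ms.
Propagation delays (d/s per hop): 0.0866667, 1.00457, 0.00138095, 120 ms; sum = 121.093 ms.
Processing at 3 router(s): 3 × 1.1 ms = 3.3 ms.
End-to-end = 125 ms.

125 ms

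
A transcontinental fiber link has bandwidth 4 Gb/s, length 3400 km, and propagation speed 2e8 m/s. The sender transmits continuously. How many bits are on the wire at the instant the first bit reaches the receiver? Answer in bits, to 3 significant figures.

Propagation delay = 3400000 / 200000000 = 0.017 s.
BDP = R × t_prop = 4000000000 × 0.017 = 68000000 bits.

68000000 bits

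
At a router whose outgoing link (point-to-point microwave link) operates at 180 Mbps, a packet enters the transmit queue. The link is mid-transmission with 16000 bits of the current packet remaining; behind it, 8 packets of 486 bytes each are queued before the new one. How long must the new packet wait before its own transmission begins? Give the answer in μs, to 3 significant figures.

Each queued packet: L/R = 3888/180000000 = 21.6 μs.
8 queued → 172.8 μs.
Plus remaining 16000 bits of current packet: 88.8889 μs.
Queuing delay = 262 μs.

262 μs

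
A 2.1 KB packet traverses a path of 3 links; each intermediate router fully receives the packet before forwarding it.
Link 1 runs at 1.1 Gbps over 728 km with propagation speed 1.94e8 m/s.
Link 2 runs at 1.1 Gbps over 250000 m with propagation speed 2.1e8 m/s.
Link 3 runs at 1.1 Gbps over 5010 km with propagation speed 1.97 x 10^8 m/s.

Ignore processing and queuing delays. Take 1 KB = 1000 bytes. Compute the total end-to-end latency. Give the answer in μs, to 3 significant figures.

L = 16800 bits.
Transmission delay per hop = L/R = 16800/1100000000 = 15.2727 μs; 3 hops → 45.8182 μs.
Propagation delays (d/s per hop): 3752.58, 1190.48, 25431.5 μs; sum = 30374.5 μs.
End-to-end = 30400 μs.

30400 μs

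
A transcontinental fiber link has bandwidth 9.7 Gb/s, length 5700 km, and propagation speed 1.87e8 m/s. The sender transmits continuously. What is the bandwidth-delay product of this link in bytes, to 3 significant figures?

Propagation delay = 5700000 / 187000000 = 0.0304813 s.
BDP = R × t_prop = 9700000000 × 0.0304813 = 295668000 bits.
In bytes: 295668000/8 = 37000000 bytes.

37000000 bytes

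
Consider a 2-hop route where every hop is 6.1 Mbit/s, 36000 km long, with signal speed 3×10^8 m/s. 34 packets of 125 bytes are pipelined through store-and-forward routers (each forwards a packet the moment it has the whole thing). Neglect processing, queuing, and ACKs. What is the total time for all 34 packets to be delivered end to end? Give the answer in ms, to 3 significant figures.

Per-hop transmission t_tx = L/R = 1000/6100000 = 0.163934 ms.
Per-hop propagation t_prop = 36000000/300000000 = 120 ms.
Pipeline fill: first packet needs 2·t_tx to clear all hops; remaining 33 packets each add one t_tx.
Total = (2+34-1)·t_tx + 2·t_prop = 35·0.163934 + 2·120 = 246 ms.

246 ms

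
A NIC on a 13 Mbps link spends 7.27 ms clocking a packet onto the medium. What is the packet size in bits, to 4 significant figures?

L = R × t_tx = 13000000 b/s × 0.00727 s = 94510 bits.

94510 bits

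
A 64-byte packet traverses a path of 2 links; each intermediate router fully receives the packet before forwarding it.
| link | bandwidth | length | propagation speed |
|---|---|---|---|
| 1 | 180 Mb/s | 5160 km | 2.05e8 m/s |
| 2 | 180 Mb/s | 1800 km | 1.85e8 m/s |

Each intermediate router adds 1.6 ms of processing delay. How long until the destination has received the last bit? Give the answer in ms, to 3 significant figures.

36.5 ms

L = 64 × 8 = 512 bits.
Transmission delay per hop = L/R = 512/180000000 = 0.00284444 ms; 2 hops → 0.00568889 ms.
Propagation delays (d/s per hop): 25.1707, 9.72973 ms; sum = 34.9005 ms.
Processing at 1 router(s): 1 × 1.6 ms = 1.6 ms.
End-to-end = 36.5 ms.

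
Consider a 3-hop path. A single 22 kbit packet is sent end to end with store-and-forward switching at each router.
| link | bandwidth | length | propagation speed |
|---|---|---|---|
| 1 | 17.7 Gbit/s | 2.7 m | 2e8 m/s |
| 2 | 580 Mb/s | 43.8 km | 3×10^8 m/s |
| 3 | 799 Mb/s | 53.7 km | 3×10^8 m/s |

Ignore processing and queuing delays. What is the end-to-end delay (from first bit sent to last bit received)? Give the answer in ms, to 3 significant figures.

0.392 ms

L = 22000 bits.
Transmission delays (L/R per hop): 0.00124294, 0.037931, 0.0275344 ms; sum = 0.0667084 ms.
Propagation delays (d/s per hop): 1.35e-05, 0.146, 0.179 ms; sum = 0.325014 ms.
End-to-end = 0.392 ms.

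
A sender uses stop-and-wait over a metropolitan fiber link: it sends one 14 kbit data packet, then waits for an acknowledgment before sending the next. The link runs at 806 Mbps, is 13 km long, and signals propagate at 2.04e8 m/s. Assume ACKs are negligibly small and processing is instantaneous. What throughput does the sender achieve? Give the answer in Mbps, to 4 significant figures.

96.67 Mbps

t_tx = L/R = 14000/806000000 = 1.73697e-05 s.
t_prop = 13000/204000000 = 6.37255e-05 s; RTT = 0.000127451 s.
Cycle = t_tx + RTT = 0.000144821 s.
Throughput = L / cycle = 14000 / 0.000144821 = 96.67 Mbps.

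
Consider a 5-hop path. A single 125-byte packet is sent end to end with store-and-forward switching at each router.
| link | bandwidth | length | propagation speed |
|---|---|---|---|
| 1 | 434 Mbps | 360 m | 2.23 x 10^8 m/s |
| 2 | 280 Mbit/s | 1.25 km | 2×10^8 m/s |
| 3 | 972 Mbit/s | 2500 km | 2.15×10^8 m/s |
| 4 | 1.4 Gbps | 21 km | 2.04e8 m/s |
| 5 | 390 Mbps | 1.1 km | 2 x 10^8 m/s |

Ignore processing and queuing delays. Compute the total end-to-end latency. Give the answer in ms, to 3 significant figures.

L = 125 × 8 = 1000 bits.
Transmission delays (L/R per hop): 0.00230415, 0.00357143, 0.00102881, 0.000714286, 0.0025641 ms; sum = 0.0101828 ms.
Propagation delays (d/s per hop): 0.00161435, 0.00625, 11.6279, 0.102941, 0.0055 ms; sum = 11.7442 ms.
End-to-end = 11.8 ms.

11.8 ms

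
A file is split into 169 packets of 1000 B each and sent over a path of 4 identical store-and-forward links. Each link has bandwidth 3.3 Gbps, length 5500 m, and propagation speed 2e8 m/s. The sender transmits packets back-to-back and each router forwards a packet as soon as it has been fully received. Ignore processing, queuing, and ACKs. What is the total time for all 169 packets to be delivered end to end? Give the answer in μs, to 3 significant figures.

527 μs

Per-hop transmission t_tx = L/R = 8000/3300000000 = 2.42424 μs.
Per-hop propagation t_prop = 5500/200000000 = 27.5 μs.
Pipeline fill: first packet needs 4·t_tx to clear all hops; remaining 168 packets each add one t_tx.
Total = (4+169-1)·t_tx + 4·t_prop = 172·2.42424 + 4·27.5 = 527 μs.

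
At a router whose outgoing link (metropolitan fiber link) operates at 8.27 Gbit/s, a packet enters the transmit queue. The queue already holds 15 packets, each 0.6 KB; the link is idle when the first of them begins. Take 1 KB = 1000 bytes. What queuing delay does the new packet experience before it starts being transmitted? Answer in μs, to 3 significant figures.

Each queued packet: L/R = 4800/8270000000 = 0.580411 μs.
15 queued → 8.70617 μs.
Queuing delay = 8.71 μs.

8.71 μs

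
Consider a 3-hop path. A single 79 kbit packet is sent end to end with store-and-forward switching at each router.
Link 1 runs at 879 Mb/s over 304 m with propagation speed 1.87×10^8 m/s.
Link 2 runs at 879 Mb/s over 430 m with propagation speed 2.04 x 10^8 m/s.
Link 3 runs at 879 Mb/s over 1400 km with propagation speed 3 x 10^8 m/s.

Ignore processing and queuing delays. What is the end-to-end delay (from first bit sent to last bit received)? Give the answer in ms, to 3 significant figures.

4.94 ms

L = 79000 bits.
Transmission delay per hop = L/R = 79000/879000000 = 0.0898749 ms; 3 hops → 0.269625 ms.
Propagation delays (d/s per hop): 0.00162567, 0.00210784, 4.66667 ms; sum = 4.6704 ms.
End-to-end = 4.94 ms.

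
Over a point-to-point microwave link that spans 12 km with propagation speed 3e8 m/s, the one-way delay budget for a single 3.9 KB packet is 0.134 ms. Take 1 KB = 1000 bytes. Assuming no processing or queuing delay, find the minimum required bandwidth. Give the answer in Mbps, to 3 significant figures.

332 Mbps

L = 31200 bits.
Propagation delay = 12000 / 300000000 = 0.04 ms.
Transmission budget = 0.134 − 0.04 = 0.094 ms.
R ≥ L / t_tx = 31200 bits / 9.4e-05 s = 332 Mbps.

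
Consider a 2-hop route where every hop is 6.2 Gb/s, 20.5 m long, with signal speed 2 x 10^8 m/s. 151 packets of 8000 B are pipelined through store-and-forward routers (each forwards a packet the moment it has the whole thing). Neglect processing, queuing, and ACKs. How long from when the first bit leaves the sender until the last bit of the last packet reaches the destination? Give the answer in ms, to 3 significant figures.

1.57 ms

Per-hop transmission t_tx = L/R = 64000/6200000000 = 0.0103226 ms.
Per-hop propagation t_prop = 20.5/200000000 = 0.0001025 ms.
Pipeline fill: first packet needs 2·t_tx to clear all hops; remaining 150 packets each add one t_tx.
Total = (2+151-1)·t_tx + 2·t_prop = 152·0.0103226 + 2·0.0001025 = 1.57 ms.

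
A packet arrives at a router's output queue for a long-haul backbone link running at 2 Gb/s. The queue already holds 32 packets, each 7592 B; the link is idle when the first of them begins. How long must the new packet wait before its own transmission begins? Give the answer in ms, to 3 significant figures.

Each queued packet: L/R = 60736/2000000000 = 0.030368 ms.
32 queued → 0.971776 ms.
Queuing delay = 0.972 ms.

0.972 ms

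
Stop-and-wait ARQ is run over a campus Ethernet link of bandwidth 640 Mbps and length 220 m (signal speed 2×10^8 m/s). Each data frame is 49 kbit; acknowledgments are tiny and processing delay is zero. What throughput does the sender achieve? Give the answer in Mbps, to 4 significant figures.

t_tx = L/R = 49000/640000000 = 7.65625e-05 s.
t_prop = 220/200000000 = 1.1e-06 s; RTT = 2.2e-06 s.
Cycle = t_tx + RTT = 7.87625e-05 s.
Throughput = L / cycle = 49000 / 7.87625e-05 = 622.1 Mbps.

622.1 Mbps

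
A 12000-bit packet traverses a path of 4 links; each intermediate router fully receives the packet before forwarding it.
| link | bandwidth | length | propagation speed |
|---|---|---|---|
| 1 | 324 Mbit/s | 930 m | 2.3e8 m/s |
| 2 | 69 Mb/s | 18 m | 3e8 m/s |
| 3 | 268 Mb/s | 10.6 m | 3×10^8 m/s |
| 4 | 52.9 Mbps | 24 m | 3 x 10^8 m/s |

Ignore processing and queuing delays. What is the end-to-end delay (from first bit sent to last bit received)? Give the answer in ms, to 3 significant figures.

0.487 ms

Transmission delays (L/R per hop): 0.037037, 0.173913, 0.0447761, 0.226843 ms; sum = 0.482569 ms.
Propagation delays (d/s per hop): 0.00404348, 6e-05, 3.53333e-05, 8e-05 ms; sum = 0.00421881 ms.
End-to-end = 0.487 ms.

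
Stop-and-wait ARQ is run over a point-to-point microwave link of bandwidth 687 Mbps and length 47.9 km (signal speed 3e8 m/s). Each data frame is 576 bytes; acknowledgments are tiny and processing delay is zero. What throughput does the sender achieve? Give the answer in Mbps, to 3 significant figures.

t_tx = L/R = 4608/687000000 = 6.70742e-06 s.
t_prop = 47900/300000000 = 0.000159667 s; RTT = 0.000319333 s.
Cycle = t_tx + RTT = 0.000326041 s.
Throughput = L / cycle = 4608 / 0.000326041 = 14.1 Mbps.

14.1 Mbps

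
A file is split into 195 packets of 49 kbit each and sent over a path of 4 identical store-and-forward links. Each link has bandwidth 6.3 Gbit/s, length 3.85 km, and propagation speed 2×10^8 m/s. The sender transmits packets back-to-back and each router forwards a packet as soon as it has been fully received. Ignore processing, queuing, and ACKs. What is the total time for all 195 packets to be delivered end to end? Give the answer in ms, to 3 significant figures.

Per-hop transmission t_tx = L/R = 49000/6300000000 = 0.00777778 ms.
Per-hop propagation t_prop = 3850/200000000 = 0.01925 ms.
Pipeline fill: first packet needs 4·t_tx to clear all hops; remaining 194 packets each add one t_tx.
Total = (4+195-1)·t_tx + 4·t_prop = 198·0.00777778 + 4·0.01925 = 1.62 ms.

1.62 ms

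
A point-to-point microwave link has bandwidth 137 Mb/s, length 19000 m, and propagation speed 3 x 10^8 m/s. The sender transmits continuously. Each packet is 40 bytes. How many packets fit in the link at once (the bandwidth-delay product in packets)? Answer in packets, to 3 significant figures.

Propagation delay = 19000 / 300000000 = 6.33333e-05 s.
BDP = R × t_prop = 137000000 × 6.33333e-05 = 8676.67 bits.
In packets of 320 bits: 27.1 packets.

27.1 packets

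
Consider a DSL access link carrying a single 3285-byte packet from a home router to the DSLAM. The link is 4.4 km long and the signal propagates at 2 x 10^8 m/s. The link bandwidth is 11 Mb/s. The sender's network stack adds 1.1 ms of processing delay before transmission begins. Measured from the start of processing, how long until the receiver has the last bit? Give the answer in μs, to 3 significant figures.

3510 μs

L = 3285 × 8 = 26280 bits.
Transmission delay = L/R = 26280 / 11000000 = 2389.09 μs.
Propagation delay = d/s = 4400 m / 200000000 m/s = 22 μs.
Plus processing delay 1.1 ms = 1100 μs.
Total = 3510 μs.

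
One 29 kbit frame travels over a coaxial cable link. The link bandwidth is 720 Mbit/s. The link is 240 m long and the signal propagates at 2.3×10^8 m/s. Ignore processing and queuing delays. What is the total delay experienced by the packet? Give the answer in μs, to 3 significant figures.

41.3 μs

L = 29000 bits.
Transmission delay = L/R = 29000 / 720000000 = 40.2778 μs.
Propagation delay = d/s = 240 m / 2.3e+08 m/s = 1.04348 μs.
Total = 41.3 μs.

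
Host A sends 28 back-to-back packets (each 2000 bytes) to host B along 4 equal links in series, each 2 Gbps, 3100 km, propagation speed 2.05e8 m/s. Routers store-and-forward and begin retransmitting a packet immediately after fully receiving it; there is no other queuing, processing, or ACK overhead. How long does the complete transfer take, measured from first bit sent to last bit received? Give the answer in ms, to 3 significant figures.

Per-hop transmission t_tx = L/R = 16000/2000000000 = 0.008 ms.
Per-hop propagation t_prop = 3100000/2.05e+08 = 15.122 ms.
Pipeline fill: first packet needs 4·t_tx to clear all hops; remaining 27 packets each add one t_tx.
Total = (4+28-1)·t_tx + 4·t_prop = 31·0.008 + 4·15.122 = 60.7 ms.

60.7 ms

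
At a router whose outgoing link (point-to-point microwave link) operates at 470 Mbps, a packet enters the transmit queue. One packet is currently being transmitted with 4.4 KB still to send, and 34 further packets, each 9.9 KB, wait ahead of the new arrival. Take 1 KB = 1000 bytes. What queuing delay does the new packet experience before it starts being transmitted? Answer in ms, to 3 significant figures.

Each queued packet: L/R = 79200/470000000 = 0.168511 ms.
34 queued → 5.72936 ms.
Plus remaining 35200 bits of current packet: 0.0748936 ms.
Queuing delay = 5.80 ms.

5.80 ms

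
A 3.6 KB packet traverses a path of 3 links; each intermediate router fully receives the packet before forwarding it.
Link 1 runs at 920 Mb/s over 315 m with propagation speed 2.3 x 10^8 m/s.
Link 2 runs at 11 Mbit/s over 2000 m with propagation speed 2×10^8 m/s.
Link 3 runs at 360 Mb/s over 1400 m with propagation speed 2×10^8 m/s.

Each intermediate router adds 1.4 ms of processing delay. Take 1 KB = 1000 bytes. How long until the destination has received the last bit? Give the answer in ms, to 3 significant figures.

5.55 ms

L = 28800 bits.
Transmission delays (L/R per hop): 0.0313043, 2.61818, 0.08 ms; sum = 2.72949 ms.
Propagation delays (d/s per hop): 0.00136957, 0.01, 0.007 ms; sum = 0.0183696 ms.
Processing at 2 router(s): 2 × 1.4 ms = 2.8 ms.
End-to-end = 5.55 ms.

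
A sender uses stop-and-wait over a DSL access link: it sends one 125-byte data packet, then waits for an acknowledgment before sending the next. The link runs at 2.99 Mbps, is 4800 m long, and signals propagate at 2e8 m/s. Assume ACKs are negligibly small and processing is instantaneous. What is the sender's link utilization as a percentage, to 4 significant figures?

t_tx = L/R = 1000/2990000 = 0.000334448 s.
t_prop = 4800/200000000 = 2.4e-05 s; RTT = 4.8e-05 s.
Cycle = t_tx + RTT = 0.000382448 s.
Utilization = t_tx / cycle = 0.000334448/0.000382448 = 87.45 %.

87.45 %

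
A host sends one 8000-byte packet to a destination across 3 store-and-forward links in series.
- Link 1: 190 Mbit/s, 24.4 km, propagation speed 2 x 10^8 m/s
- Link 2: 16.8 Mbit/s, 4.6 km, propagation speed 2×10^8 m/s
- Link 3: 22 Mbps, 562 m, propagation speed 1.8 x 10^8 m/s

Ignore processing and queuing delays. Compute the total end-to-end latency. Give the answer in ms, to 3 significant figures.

7.20 ms

L = 8000 × 8 = 64000 bits.
Transmission delays (L/R per hop): 0.336842, 3.80952, 2.90909 ms; sum = 7.05546 ms.
Propagation delays (d/s per hop): 0.122, 0.023, 0.00312222 ms; sum = 0.148122 ms.
End-to-end = 7.20 ms.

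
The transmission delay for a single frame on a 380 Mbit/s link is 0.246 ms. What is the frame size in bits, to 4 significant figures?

L = R × t_tx = 380000000 b/s × 0.000246 s = 93480 bits.

93480 bits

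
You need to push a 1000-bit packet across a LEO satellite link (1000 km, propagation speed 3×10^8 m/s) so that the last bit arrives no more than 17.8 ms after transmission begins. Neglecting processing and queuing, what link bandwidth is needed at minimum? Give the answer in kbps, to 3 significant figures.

69.1 kbps

Propagation delay = 1000000 / 300000000 = 3.33333 ms.
Transmission budget = 17.8 − 3.33333 = 14.4667 ms.
R ≥ L / t_tx = 1000 bits / 0.0144667 s = 69.1 kbps.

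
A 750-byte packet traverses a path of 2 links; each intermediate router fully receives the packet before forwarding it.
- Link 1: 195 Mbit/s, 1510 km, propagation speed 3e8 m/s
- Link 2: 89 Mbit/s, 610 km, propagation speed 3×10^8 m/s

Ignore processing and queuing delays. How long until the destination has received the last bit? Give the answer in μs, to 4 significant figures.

7165 μs

L = 750 × 8 = 6000 bits.
Transmission delays (L/R per hop): 30.7692, 67.4157 μs; sum = 98.185 μs.
Propagation delays (d/s per hop): 5033.33, 2033.33 μs; sum = 7066.67 μs.
End-to-end = 7165 μs.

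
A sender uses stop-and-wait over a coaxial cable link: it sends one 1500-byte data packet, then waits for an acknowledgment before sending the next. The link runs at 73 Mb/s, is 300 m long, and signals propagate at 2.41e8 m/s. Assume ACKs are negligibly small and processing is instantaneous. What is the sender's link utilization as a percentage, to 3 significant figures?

98.5 %

t_tx = L/R = 12000/73000000 = 0.000164384 s.
t_prop = 300/241000000 = 1.24481e-06 s; RTT = 2.48963e-06 s.
Cycle = t_tx + RTT = 0.000166873 s.
Utilization = t_tx / cycle = 0.000164384/0.000166873 = 98.5 %.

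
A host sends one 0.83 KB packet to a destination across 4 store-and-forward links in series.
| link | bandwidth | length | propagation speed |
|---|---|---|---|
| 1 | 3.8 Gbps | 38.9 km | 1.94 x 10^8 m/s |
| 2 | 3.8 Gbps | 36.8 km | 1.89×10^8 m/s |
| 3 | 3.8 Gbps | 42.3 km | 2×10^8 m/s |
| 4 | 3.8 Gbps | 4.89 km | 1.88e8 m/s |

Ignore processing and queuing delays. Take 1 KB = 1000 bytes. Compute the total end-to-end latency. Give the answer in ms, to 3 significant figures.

L = 6640 bits.
Transmission delay per hop = L/R = 6640/3800000000 = 0.00174737 ms; 4 hops → 0.00698947 ms.
Propagation delays (d/s per hop): 0.200515, 0.194709, 0.2115, 0.0260106 ms; sum = 0.632735 ms.
End-to-end = 0.640 ms.

0.640 ms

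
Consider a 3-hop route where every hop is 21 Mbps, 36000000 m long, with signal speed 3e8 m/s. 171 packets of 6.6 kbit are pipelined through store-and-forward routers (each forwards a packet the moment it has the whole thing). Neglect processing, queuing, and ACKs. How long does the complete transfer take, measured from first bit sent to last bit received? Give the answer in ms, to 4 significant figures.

Per-hop transmission t_tx = L/R = 6600/21000000 = 0.314286 ms.
Per-hop propagation t_prop = 36000000/300000000 = 120 ms.
Pipeline fill: first packet needs 3·t_tx to clear all hops; remaining 170 packets each add one t_tx.
Total = (3+171-1)·t_tx + 3·t_prop = 173·0.314286 + 3·120 = 414.4 ms.

414.4 ms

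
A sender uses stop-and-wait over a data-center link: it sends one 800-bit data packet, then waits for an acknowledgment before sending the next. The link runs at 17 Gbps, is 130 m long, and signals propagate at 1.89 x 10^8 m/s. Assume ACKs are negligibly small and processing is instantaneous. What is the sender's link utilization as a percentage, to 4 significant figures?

t_tx = L/R = 800/17000000000 = 4.70588e-08 s.
t_prop = 130/189000000 = 6.87831e-07 s; RTT = 1.37566e-06 s.
Cycle = t_tx + RTT = 1.42272e-06 s.
Utilization = t_tx / cycle = 4.70588e-08/1.42272e-06 = 3.308 %.

3.308 %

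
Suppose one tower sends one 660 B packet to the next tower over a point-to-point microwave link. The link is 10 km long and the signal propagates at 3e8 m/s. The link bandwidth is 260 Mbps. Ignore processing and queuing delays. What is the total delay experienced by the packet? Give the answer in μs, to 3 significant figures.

53.6 μs

L = 660 × 8 = 5280 bits.
Transmission delay = L/R = 5280 / 260000000 = 20.3077 μs.
Propagation delay = d/s = 10000 m / 300000000 m/s = 33.3333 μs.
Total = 53.6 μs.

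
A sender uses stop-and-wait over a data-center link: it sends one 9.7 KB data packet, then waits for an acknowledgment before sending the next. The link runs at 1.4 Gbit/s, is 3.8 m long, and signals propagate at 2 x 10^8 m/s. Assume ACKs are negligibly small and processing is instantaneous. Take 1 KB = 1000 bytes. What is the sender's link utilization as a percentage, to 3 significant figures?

t_tx = L/R = 77600/1400000000 = 5.54286e-05 s.
t_prop = 3.8/200000000 = 1.9e-08 s; RTT = 3.8e-08 s.
Cycle = t_tx + RTT = 5.54666e-05 s.
Utilization = t_tx / cycle = 5.54286e-05/5.54666e-05 = 99.9 %.

99.9 %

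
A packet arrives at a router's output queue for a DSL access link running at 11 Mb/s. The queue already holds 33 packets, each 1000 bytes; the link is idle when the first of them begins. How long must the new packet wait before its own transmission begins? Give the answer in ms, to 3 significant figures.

24.0 ms

Each queued packet: L/R = 8000/11000000 = 0.727273 ms.
33 queued → 24 ms.
Queuing delay = 24.0 ms.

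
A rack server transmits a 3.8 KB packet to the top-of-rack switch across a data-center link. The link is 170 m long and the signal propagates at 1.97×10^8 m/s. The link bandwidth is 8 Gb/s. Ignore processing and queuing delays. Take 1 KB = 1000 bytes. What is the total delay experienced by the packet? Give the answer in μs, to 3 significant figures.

L = 30400 bits.
Transmission delay = L/R = 30400 / 8000000000 = 3.8 μs.
Propagation delay = d/s = 170 m / 197000000 m/s = 0.862944 μs.
Total = 4.66 μs.

4.66 μs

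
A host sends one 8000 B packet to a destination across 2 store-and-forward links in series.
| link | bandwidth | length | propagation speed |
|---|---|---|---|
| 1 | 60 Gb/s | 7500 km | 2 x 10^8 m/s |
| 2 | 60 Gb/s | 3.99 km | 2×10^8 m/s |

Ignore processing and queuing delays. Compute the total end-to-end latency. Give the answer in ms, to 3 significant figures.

L = 8000 × 8 = 64000 bits.
Transmission delay per hop = L/R = 64000/60000000000 = 0.00106667 ms; 2 hops → 0.00213333 ms.
Propagation delays (d/s per hop): 37.5, 0.01995 ms; sum = 37.52 ms.
End-to-end = 37.5 ms.

37.5 ms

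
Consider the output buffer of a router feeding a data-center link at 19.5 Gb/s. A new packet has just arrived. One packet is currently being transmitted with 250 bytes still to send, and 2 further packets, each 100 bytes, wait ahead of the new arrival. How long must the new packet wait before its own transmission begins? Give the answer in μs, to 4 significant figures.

0.1846 μs

Each queued packet: L/R = 800/19500000000 = 0.0410256 μs.
2 queued → 0.0820513 μs.
Plus remaining 2000 bits of current packet: 0.102564 μs.
Queuing delay = 0.1846 μs.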